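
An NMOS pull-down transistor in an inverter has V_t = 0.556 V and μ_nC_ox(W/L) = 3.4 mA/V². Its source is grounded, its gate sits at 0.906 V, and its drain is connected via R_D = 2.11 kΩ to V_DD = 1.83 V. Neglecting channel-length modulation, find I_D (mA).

V_GS = V_G = 0.906 V, so V_ov = 0.906 − 0.556 = 0.35 V.
Assume saturation: I_D = ½ k_n V_ov² = 0.5 × 3.4 × 0.35² = 0.208 mA, giving V_DS = V_DD − I_D R_D = 1.83 − 0.208 × 2.11 = 1.39 V.
V_DS = 1.39 V ≥ V_ov = 0.35 V, confirming saturation.

I_D = 0.208 mA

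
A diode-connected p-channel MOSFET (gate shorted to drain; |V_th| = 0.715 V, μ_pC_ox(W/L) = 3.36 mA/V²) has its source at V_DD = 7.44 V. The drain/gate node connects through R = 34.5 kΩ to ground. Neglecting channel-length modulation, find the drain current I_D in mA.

With gate tied to drain, V_SG = V_SD ≥ V_SG − |V_th|, so the device is in saturation.
KCL at the drain: ½ k_p (V_SG − |V_th|)² = (V_DD − V_SG)/R.
Let x = V_SG − 0.715. Then 58 x² + x − 6.725 = 0, giving x = 0.332 V (positive root), so V_SG = 1.05 V.
I_D = (V_DD − V_SG)/R = (7.44 − 1.05) / 34.5 = 0.185 mA.

I_D = 0.185 mA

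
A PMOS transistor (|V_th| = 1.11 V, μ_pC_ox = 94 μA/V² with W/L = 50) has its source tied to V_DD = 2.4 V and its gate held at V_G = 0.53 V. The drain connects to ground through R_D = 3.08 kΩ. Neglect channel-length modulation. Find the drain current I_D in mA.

V_SG = V_DD − V_G = 2.4 − 0.53 = 1.87 V, so V_ov = 1.87 − 1.11 = 0.76 V.
k_p = μ_pC_ox · (W/L) = 4.7 mA/V².
Assume saturation: I_D = ½ k_p V_ov² = 0.5 × 4.7 × 0.76² = 1.36 mA, giving V_SD = V_DD − I_D R_D = 2.4 − 1.36 × 3.08 = -1.78 V.
But -1.78 V < V_ov = 0.76 V, so the device is actually in triode.
In triode I_D = k_p[V_ov V_SD − ½ V_SD²] and I_D = (V_DD − V_SD)/R_D. Equating: 7.24 V_SD² − 12 V_SD + 2.4 = 0, giving V_SD = 0.233 V (the root below V_ov).
I_D = (2.4 − 0.233) / 3.08 = 0.704 mA.

I_D = 0.704 mA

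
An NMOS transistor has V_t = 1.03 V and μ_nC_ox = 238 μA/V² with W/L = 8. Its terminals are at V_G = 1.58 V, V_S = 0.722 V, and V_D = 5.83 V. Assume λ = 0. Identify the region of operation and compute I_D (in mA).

V_GS = V_G − V_S = 1.58 − 0.722 = 0.858 V; V_DS = V_D − V_S = 5.83 − 0.722 = 5.11 V.
V_GS = 0.858 V < V_t = 1.03 V, so the transistor is in cutoff.

Cutoff; I_D = 0 mA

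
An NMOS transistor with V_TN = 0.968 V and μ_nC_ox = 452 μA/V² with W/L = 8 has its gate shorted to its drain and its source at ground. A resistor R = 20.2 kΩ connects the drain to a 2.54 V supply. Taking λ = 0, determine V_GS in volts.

V_GS = 1.16 V

With gate tied to drain, V_GS = V_DS ≥ V_GS − V_TN, so the device is in saturation.
k_n = μ_nC_ox · (W/L) = 3.616 mA/V².
KCL at the drain: ½ k_n (V_GS − V_TN)² = (V_DD − V_GS)/R.
Let x = V_GS − 0.968. Then 36.5 x² + x − 1.572 = 0, giving x = 0.194 V (positive root), so V_GS = 1.16 V.
I_D = (V_DD − V_GS)/R = (2.54 − 1.16) / 20.2 = 0.0682 mA.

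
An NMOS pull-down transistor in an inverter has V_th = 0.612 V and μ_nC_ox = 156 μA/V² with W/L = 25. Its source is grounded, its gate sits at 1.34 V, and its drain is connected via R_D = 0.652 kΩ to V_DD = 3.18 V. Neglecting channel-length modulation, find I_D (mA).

I_D = 1.03 mA

V_GS = V_G = 1.34 V, so V_ov = 1.34 − 0.612 = 0.728 V.
k_n = μ_nC_ox · (W/L) = 3.9 mA/V².
Assume saturation: I_D = ½ k_n V_ov² = 0.5 × 3.9 × 0.728² = 1.03 mA, giving V_DS = V_DD − I_D R_D = 3.18 − 1.03 × 0.652 = 2.51 V.
V_DS = 2.51 V ≥ V_ov = 0.728 V, confirming saturation.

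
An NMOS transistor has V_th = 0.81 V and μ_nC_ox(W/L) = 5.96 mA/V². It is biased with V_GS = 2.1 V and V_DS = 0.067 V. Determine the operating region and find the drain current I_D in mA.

Triode; I_D = 0.502 mA

V_ov = V_GS − V_th = 2.1 − 0.81 = 1.29 V.
Since V_DS = 0.067 V < V_ov = 1.29 V, the device is in the triode region.
I_D = k_n [V_ov · V_DS − ½ V_DS²] = 5.96 × [1.29 × 0.067 − 0.5 × 0.067²] = 0.502 mA.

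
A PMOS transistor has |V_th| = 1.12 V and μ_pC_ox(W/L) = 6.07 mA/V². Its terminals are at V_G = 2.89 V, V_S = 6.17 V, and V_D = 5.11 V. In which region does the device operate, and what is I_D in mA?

V_SG = V_S − V_G = 6.17 − 2.89 = 3.28 V; V_SD = V_S − V_D = 6.17 − 5.11 = 1.06 V.
V_ov = V_SG − |V_th| = 3.28 − 1.12 = 2.16 V.
Since V_SD = 1.06 V < V_ov = 2.16 V, the device is in the triode region.
I_D = k_p [V_ov · V_SD − ½ V_SD²] = 6.07 × [2.16 × 1.06 − 0.5 × 1.06²] = 10.5 mA.

Triode; I_D = 10.5 mA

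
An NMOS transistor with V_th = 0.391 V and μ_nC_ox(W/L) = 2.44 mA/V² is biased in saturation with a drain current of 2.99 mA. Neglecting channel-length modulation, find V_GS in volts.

In saturation I_D = ½ k_n (V_GS − V_th)², so V_GS − V_th = √(2 I_D / k_n) = √(2 × 2.99 / 2.44) = 1.57 V.
V_GS = 0.391 + 1.57 = 1.96 V.

V_GS = 1.96 V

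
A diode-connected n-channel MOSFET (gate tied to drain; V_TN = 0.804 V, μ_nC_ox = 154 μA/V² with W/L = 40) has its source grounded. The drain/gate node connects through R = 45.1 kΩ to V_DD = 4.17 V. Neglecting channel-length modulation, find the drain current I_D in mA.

With gate tied to drain, V_GS = V_DS ≥ V_GS − V_TN, so the device is in saturation.
k_n = μ_nC_ox · (W/L) = 6.16 mA/V².
KCL at the drain: ½ k_n (V_GS − V_TN)² = (V_DD − V_GS)/R.
Let x = V_GS − 0.804. Then 139 x² + x − 3.366 = 0, giving x = 0.152 V (positive root), so V_GS = 0.956 V.
I_D = (V_DD − V_GS)/R = (4.17 − 0.956) / 45.1 = 0.0713 mA.

I_D = 0.0713 mA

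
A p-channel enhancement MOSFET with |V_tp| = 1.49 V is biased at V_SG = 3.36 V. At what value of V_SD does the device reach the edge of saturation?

V_SD,sat = 1.87 V

The boundary between triode and saturation is V_SD = V_SG − |V_tp| = V_ov.
V_ov = 3.36 − 1.49 = 1.87 V.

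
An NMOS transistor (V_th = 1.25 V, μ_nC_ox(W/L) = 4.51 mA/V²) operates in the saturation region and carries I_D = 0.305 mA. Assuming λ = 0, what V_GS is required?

V_GS = 1.62 V

In saturation I_D = ½ k_n (V_GS − V_th)², so V_GS − V_th = √(2 I_D / k_n) = √(2 × 0.305 / 4.51) = 0.368 V.
V_GS = 1.25 + 0.368 = 1.62 V.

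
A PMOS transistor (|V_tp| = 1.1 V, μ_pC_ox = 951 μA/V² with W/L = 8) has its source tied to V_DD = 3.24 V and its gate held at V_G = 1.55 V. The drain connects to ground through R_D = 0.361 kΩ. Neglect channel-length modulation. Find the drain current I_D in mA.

I_D = 1.32 mA

V_SG = V_DD − V_G = 3.24 − 1.55 = 1.69 V, so V_ov = 1.69 − 1.1 = 0.59 V.
k_p = μ_pC_ox · (W/L) = 7.608 mA/V².
Assume saturation: I_D = ½ k_p V_ov² = 0.5 × 7.608 × 0.59² = 1.32 mA, giving V_SD = V_DD − I_D R_D = 3.24 − 1.32 × 0.361 = 2.76 V.
V_SD = 2.76 V ≥ V_ov = 0.59 V, confirming saturation.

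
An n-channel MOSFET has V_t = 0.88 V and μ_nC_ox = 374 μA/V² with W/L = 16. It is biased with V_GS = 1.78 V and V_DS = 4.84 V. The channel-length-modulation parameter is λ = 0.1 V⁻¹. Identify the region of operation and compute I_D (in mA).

k_n = μ_nC_ox · (W/L) = 5.984 mA/V².
V_ov = V_GS − V_t = 1.78 − 0.88 = 0.9 V.
Since V_DS = 4.84 V ≥ V_ov = 0.9 V, the device is in saturation.
I_D = ½ k_n V_ov² (1 + λ V_DS) = 0.5 × 5.984 × 0.9² × (1 + 0.1 × 4.84) = 3.6 mA.

Saturation; I_D = 3.60 mA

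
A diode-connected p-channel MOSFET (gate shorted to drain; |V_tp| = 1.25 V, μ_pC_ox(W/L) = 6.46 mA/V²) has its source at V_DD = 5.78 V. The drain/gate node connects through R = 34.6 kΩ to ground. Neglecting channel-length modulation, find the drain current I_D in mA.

With gate tied to drain, V_SG = V_SD ≥ V_SG − |V_tp|, so the device is in saturation.
KCL at the drain: ½ k_p (V_SG − |V_tp|)² = (V_DD − V_SG)/R.
Let x = V_SG − 1.25. Then 112 x² + x − 4.53 = 0, giving x = 0.197 V (positive root), so V_SG = 1.45 V.
I_D = (V_DD − V_SG)/R = (5.78 − 1.45) / 34.6 = 0.125 mA.

I_D = 0.125 mA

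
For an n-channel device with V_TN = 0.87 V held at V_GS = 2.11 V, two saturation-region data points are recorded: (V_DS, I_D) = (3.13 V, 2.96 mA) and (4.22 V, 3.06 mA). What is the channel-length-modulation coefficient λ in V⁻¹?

λ = 0.0343 V⁻¹

With V_GS fixed, I_D ∝ (1 + λ V_DS) in saturation, so I_D2/I_D1 = (1 + λ V_DS2)/(1 + λ V_DS1).
3.06/2.96 = 1.034 = (1 + 4.22 λ)/(1 + 3.13 λ).
Solving: λ (I_D1 V_DS2 − I_D2 V_DS1) = I_D2 − I_D1, so λ = (3.06 − 2.96) / (2.96 × 4.22 − 3.06 × 3.13) = 0.1 / 2.91 = 0.0343 V⁻¹.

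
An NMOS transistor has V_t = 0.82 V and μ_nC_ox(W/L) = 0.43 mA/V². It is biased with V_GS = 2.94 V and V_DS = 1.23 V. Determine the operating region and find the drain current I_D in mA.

Triode; I_D = 0.796 mA

V_ov = V_GS − V_t = 2.94 − 0.82 = 2.12 V.
Since V_DS = 1.23 V < V_ov = 2.12 V, the device is in the triode region.
I_D = k_n [V_ov · V_DS − ½ V_DS²] = 0.43 × [2.12 × 1.23 − 0.5 × 1.23²] = 0.796 mA.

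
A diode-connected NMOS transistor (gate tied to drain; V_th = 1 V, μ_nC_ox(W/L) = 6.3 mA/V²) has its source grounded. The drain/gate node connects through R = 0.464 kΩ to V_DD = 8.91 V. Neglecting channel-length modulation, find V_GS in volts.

V_GS = 3.01 V

With gate tied to drain, V_GS = V_DS ≥ V_GS − V_th, so the device is in saturation.
KCL at the drain: ½ k_n (V_GS − V_th)² = (V_DD − V_GS)/R.
Let x = V_GS − 1. Then 1.46 x² + x − 7.91 = 0, giving x = 2.01 V (positive root), so V_GS = 3.01 V.
I_D = (V_DD − V_GS)/R = (8.91 − 3.01) / 0.464 = 12.7 mA.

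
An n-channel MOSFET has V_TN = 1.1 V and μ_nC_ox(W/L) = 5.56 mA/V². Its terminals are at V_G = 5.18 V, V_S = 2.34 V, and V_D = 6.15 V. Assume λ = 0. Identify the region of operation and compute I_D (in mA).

Saturation; I_D = 8.42 mA

V_GS = V_G − V_S = 5.18 − 2.34 = 2.84 V; V_DS = V_D − V_S = 6.15 − 2.34 = 3.81 V.
V_ov = V_GS − V_TN = 2.84 − 1.1 = 1.74 V.
Since V_DS = 3.81 V ≥ V_ov = 1.74 V, the device is in saturation.
I_D = ½ k_n V_ov² = 0.5 × 5.56 × 1.74² = 8.42 mA.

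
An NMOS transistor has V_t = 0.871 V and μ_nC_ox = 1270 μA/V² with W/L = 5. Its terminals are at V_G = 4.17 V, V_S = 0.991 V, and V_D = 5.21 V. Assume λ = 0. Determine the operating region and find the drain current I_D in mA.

Saturation; I_D = 16.9 mA

V_GS = V_G − V_S = 4.17 − 0.991 = 3.18 V; V_DS = V_D − V_S = 5.21 − 0.991 = 4.22 V.
k_n = μ_nC_ox · (W/L) = 6.35 mA/V².
V_ov = V_GS − V_t = 3.18 − 0.871 = 2.31 V.
Since V_DS = 4.22 V ≥ V_ov = 2.31 V, the device is in saturation.
I_D = ½ k_n V_ov² = 0.5 × 6.35 × 2.31² = 16.9 mA.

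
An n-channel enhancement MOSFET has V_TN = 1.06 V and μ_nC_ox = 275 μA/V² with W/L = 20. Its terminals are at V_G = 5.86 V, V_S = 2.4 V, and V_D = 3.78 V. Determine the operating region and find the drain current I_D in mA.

Triode; I_D = 13.0 mA

V_GS = V_G − V_S = 5.86 − 2.4 = 3.46 V; V_DS = V_D − V_S = 3.78 − 2.4 = 1.38 V.
k_n = μ_nC_ox · (W/L) = 5.5 mA/V².
V_ov = V_GS − V_TN = 3.46 − 1.06 = 2.4 V.
Since V_DS = 1.38 V < V_ov = 2.4 V, the device is in the triode region.
I_D = k_n [V_ov · V_DS − ½ V_DS²] = 5.5 × [2.4 × 1.38 − 0.5 × 1.38²] = 13 mA.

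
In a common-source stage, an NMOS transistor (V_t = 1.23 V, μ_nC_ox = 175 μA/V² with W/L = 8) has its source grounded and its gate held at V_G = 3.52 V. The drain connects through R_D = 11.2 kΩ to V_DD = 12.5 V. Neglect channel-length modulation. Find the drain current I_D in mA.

I_D = 1.08 mA

V_GS = V_G = 3.52 V, so V_ov = 3.52 − 1.23 = 2.29 V.
k_n = μ_nC_ox · (W/L) = 1.4 mA/V².
Assume saturation: I_D = ½ k_n V_ov² = 0.5 × 1.4 × 2.29² = 3.67 mA, giving V_DS = V_DD − I_D R_D = 12.5 − 3.67 × 11.2 = -28.6 V.
But -28.6 V < V_ov = 2.29 V, so the device is actually in triode.
In triode I_D = k_n[V_ov V_DS − ½ V_DS²] and I_D = (V_DD − V_DS)/R_D. Equating: 7.84 V_DS² − 36.91 V_DS + 12.5 = 0, giving V_DS = 0.367 V (the root below V_ov).
I_D = (12.5 − 0.367) / 11.2 = 1.08 mA.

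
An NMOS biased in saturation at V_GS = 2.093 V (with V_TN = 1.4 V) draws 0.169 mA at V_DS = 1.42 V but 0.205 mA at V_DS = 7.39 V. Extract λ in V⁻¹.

λ = 0.0376 V⁻¹

With V_GS fixed, I_D ∝ (1 + λ V_DS) in saturation, so I_D2/I_D1 = (1 + λ V_DS2)/(1 + λ V_DS1).
0.205/0.169 = 1.213 = (1 + 7.39 λ)/(1 + 1.42 λ).
Solving: λ (I_D1 V_DS2 − I_D2 V_DS1) = I_D2 − I_D1, so λ = (0.205 − 0.169) / (0.169 × 7.39 − 0.205 × 1.42) = 0.036 / 0.958 = 0.0376 V⁻¹.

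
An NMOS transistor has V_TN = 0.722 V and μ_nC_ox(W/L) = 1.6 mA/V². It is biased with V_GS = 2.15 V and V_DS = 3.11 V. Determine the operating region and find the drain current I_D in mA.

Saturation; I_D = 1.63 mA

V_ov = V_GS − V_TN = 2.15 − 0.722 = 1.43 V.
Since V_DS = 3.11 V ≥ V_ov = 1.43 V, the device is in saturation.
I_D = ½ k_n V_ov² = 0.5 × 1.6 × 1.43² = 1.63 mA.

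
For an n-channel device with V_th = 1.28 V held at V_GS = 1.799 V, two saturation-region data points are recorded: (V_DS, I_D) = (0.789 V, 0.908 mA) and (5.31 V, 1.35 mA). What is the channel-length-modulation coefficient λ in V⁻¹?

λ = 0.118 V⁻¹

With V_GS fixed, I_D ∝ (1 + λ V_DS) in saturation, so I_D2/I_D1 = (1 + λ V_DS2)/(1 + λ V_DS1).
1.35/0.908 = 1.487 = (1 + 5.31 λ)/(1 + 0.789 λ).
Solving: λ (I_D1 V_DS2 − I_D2 V_DS1) = I_D2 − I_D1, so λ = (1.35 − 0.908) / (0.908 × 5.31 − 1.35 × 0.789) = 0.442 / 3.76 = 0.118 V⁻¹.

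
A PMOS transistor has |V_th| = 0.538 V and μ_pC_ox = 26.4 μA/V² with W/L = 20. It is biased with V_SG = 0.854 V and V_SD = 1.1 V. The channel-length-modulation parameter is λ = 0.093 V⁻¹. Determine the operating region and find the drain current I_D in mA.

k_p = μ_pC_ox · (W/L) = 0.528 mA/V².
V_ov = V_SG − |V_th| = 0.854 − 0.538 = 0.316 V.
Since V_SD = 1.1 V ≥ V_ov = 0.316 V, the device is in saturation.
I_D = ½ k_p V_ov² (1 + λ V_SD) = 0.5 × 0.528 × 0.316² × (1 + 0.093 × 1.1) = 0.0291 mA.

Saturation; I_D = 0.0291 mA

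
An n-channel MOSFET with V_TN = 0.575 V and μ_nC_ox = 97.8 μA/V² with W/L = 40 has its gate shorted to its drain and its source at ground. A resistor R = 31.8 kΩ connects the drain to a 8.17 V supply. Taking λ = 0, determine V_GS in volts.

V_GS = 0.916 V

With gate tied to drain, V_GS = V_DS ≥ V_GS − V_TN, so the device is in saturation.
k_n = μ_nC_ox · (W/L) = 3.912 mA/V².
KCL at the drain: ½ k_n (V_GS − V_TN)² = (V_DD − V_GS)/R.
Let x = V_GS − 0.575. Then 62.2 x² + x − 7.595 = 0, giving x = 0.341 V (positive root), so V_GS = 0.916 V.
I_D = (V_DD − V_GS)/R = (8.17 − 0.916) / 31.8 = 0.228 mA.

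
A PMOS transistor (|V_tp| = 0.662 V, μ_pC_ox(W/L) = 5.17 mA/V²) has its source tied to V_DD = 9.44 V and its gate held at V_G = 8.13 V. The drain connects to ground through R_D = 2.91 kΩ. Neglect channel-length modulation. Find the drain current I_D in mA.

I_D = 1.09 mA

V_SG = V_DD − V_G = 9.44 − 8.13 = 1.31 V, so V_ov = 1.31 − 0.662 = 0.648 V.
Assume saturation: I_D = ½ k_p V_ov² = 0.5 × 5.17 × 0.648² = 1.09 mA, giving V_SD = V_DD − I_D R_D = 9.44 − 1.09 × 2.91 = 6.28 V.
V_SD = 6.28 V ≥ V_ov = 0.648 V, confirming saturation.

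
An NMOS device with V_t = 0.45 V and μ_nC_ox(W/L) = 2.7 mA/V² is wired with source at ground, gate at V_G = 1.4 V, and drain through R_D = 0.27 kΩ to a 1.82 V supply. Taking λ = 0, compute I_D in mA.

I_D = 1.22 mA

V_GS = V_G = 1.4 V, so V_ov = 1.4 − 0.45 = 0.95 V.
Assume saturation: I_D = ½ k_n V_ov² = 0.5 × 2.7 × 0.95² = 1.22 mA, giving V_DS = V_DD − I_D R_D = 1.82 − 1.22 × 0.27 = 1.49 V.
V_DS = 1.49 V ≥ V_ov = 0.95 V, confirming saturation.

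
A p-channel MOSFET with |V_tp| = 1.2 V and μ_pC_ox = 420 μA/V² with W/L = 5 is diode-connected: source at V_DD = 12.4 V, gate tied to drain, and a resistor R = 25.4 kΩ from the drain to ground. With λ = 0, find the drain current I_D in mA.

I_D = 0.416 mA

With gate tied to drain, V_SG = V_SD ≥ V_SG − |V_tp|, so the device is in saturation.
k_p = μ_pC_ox · (W/L) = 2.1 mA/V².
KCL at the drain: ½ k_p (V_SG − |V_tp|)² = (V_DD − V_SG)/R.
Let x = V_SG − 1.2. Then 26.7 x² + x − 11.2 = 0, giving x = 0.63 V (positive root), so V_SG = 1.83 V.
I_D = (V_DD − V_SG)/R = (12.4 − 1.83) / 25.4 = 0.416 mA.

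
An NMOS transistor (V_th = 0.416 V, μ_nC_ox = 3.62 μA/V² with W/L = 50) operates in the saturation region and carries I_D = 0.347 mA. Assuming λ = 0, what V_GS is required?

k_n = μ_nC_ox · (W/L) = 0.181 mA/V².
In saturation I_D = ½ k_n (V_GS − V_th)², so V_GS − V_th = √(2 I_D / k_n) = √(2 × 0.347 / 0.181) = 1.96 V.
V_GS = 0.416 + 1.96 = 2.37 V.

V_GS = 2.37 V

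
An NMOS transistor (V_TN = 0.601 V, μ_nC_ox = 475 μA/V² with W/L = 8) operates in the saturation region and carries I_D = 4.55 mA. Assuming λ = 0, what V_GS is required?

k_n = μ_nC_ox · (W/L) = 3.8 mA/V².
In saturation I_D = ½ k_n (V_GS − V_TN)², so V_GS − V_TN = √(2 I_D / k_n) = √(2 × 4.55 / 3.8) = 1.55 V.
V_GS = 0.601 + 1.55 = 2.15 V.

V_GS = 2.15 V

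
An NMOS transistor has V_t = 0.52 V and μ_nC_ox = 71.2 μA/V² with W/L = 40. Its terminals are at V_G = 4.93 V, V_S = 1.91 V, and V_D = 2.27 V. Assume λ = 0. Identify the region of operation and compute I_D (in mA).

V_GS = V_G − V_S = 4.93 − 1.91 = 3.02 V; V_DS = V_D − V_S = 2.27 − 1.91 = 0.36 V.
k_n = μ_nC_ox · (W/L) = 2.848 mA/V².
V_ov = V_GS − V_t = 3.02 − 0.52 = 2.5 V.
Since V_DS = 0.36 V < V_ov = 2.5 V, the device is in the triode region.
I_D = k_n [V_ov · V_DS − ½ V_DS²] = 2.848 × [2.5 × 0.36 − 0.5 × 0.36²] = 2.38 mA.

Triode; I_D = 2.38 mA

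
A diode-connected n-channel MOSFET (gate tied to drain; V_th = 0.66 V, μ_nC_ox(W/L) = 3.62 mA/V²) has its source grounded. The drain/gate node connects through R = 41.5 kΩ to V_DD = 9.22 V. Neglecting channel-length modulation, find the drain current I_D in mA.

I_D = 0.198 mA

With gate tied to drain, V_GS = V_DS ≥ V_GS − V_th, so the device is in saturation.
KCL at the drain: ½ k_n (V_GS − V_th)² = (V_DD − V_GS)/R.
Let x = V_GS − 0.66. Then 75.1 x² + x − 8.56 = 0, giving x = 0.331 V (positive root), so V_GS = 0.991 V.
I_D = (V_DD − V_GS)/R = (9.22 − 0.991) / 41.5 = 0.198 mA.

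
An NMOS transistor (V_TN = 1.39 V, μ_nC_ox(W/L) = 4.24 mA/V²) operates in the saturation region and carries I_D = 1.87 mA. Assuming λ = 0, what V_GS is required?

V_GS = 2.33 V

In saturation I_D = ½ k_n (V_GS − V_TN)², so V_GS − V_TN = √(2 I_D / k_n) = √(2 × 1.87 / 4.24) = 0.939 V.
V_GS = 1.39 + 0.939 = 2.33 V.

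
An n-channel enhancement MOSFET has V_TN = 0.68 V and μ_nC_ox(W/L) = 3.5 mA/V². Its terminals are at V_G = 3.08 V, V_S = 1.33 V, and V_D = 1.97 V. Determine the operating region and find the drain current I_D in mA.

Triode; I_D = 1.68 mA

V_GS = V_G − V_S = 3.08 − 1.33 = 1.75 V; V_DS = V_D − V_S = 1.97 − 1.33 = 0.64 V.
V_ov = V_GS − V_TN = 1.75 − 0.68 = 1.07 V.
Since V_DS = 0.64 V < V_ov = 1.07 V, the device is in the triode region.
I_D = k_n [V_ov · V_DS − ½ V_DS²] = 3.5 × [1.07 × 0.64 − 0.5 × 0.64²] = 1.68 mA.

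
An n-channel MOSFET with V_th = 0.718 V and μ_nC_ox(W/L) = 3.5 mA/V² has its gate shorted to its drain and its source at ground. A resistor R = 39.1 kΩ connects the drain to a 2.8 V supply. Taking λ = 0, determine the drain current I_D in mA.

With gate tied to drain, V_GS = V_DS ≥ V_GS − V_th, so the device is in saturation.
KCL at the drain: ½ k_n (V_GS − V_th)² = (V_DD − V_GS)/R.
Let x = V_GS − 0.718. Then 68.4 x² + x − 2.082 = 0, giving x = 0.167 V (positive root), so V_GS = 0.885 V.
I_D = (V_DD − V_GS)/R = (2.8 − 0.885) / 39.1 = 0.049 mA.

I_D = 0.0490 mA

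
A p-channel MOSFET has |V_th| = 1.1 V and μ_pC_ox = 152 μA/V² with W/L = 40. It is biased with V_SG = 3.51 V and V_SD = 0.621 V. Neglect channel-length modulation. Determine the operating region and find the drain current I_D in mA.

k_p = μ_pC_ox · (W/L) = 6.08 mA/V².
V_ov = V_SG − |V_th| = 3.51 − 1.1 = 2.41 V.
Since V_SD = 0.621 V < V_ov = 2.41 V, the device is in the triode region.
I_D = k_p [V_ov · V_SD − ½ V_SD²] = 6.08 × [2.41 × 0.621 − 0.5 × 0.621²] = 7.93 mA.

Triode; I_D = 7.93 mA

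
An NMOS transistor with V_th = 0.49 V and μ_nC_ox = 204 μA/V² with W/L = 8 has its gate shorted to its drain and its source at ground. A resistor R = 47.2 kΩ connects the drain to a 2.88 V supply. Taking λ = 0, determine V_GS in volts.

V_GS = 0.726 V

With gate tied to drain, V_GS = V_DS ≥ V_GS − V_th, so the device is in saturation.
k_n = μ_nC_ox · (W/L) = 1.632 mA/V².
KCL at the drain: ½ k_n (V_GS − V_th)² = (V_DD − V_GS)/R.
Let x = V_GS − 0.49. Then 38.5 x² + x − 2.39 = 0, giving x = 0.236 V (positive root), so V_GS = 0.726 V.
I_D = (V_DD − V_GS)/R = (2.88 − 0.726) / 47.2 = 0.0456 mA.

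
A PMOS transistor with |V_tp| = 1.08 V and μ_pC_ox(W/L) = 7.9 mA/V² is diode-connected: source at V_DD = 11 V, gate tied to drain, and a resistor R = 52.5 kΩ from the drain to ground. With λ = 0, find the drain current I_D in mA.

With gate tied to drain, V_SG = V_SD ≥ V_SG − |V_tp|, so the device is in saturation.
KCL at the drain: ½ k_p (V_SG − |V_tp|)² = (V_DD − V_SG)/R.
Let x = V_SG − 1.08. Then 207 x² + x − 9.92 = 0, giving x = 0.216 V (positive root), so V_SG = 1.3 V.
I_D = (V_DD − V_SG)/R = (11 − 1.3) / 52.5 = 0.185 mA.

I_D = 0.185 mA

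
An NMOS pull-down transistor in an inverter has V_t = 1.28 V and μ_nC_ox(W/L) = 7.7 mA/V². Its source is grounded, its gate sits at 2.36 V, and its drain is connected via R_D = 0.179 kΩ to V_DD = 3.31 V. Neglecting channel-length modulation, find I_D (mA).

I_D = 4.49 mA

V_GS = V_G = 2.36 V, so V_ov = 2.36 − 1.28 = 1.08 V.
Assume saturation: I_D = ½ k_n V_ov² = 0.5 × 7.7 × 1.08² = 4.49 mA, giving V_DS = V_DD − I_D R_D = 3.31 − 4.49 × 0.179 = 2.51 V.
V_DS = 2.51 V ≥ V_ov = 1.08 V, confirming saturation.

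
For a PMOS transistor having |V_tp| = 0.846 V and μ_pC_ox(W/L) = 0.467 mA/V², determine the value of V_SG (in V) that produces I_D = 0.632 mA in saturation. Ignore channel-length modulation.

V_SG = 2.49 V

In saturation I_D = ½ k_p (V_SG − |V_tp|)², so V_SG − |V_tp| = √(2 I_D / k_p) = √(2 × 0.632 / 0.467) = 1.65 V.
V_SG = 0.846 + 1.65 = 2.49 V.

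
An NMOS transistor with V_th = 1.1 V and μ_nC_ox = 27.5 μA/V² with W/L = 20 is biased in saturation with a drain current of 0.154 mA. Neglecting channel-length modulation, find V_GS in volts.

k_n = μ_nC_ox · (W/L) = 0.55 mA/V².
In saturation I_D = ½ k_n (V_GS − V_th)², so V_GS − V_th = √(2 I_D / k_n) = √(2 × 0.154 / 0.55) = 0.748 V.
V_GS = 1.1 + 0.748 = 1.85 V.

V_GS = 1.85 V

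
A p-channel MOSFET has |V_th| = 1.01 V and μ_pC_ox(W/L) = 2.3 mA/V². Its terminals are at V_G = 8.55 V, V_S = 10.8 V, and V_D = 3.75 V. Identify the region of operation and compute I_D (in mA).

Saturation; I_D = 1.77 mA

V_SG = V_S − V_G = 10.8 − 8.55 = 2.25 V; V_SD = V_S − V_D = 10.8 − 3.75 = 7.05 V.
V_ov = V_SG − |V_th| = 2.25 − 1.01 = 1.24 V.
Since V_SD = 7.05 V ≥ V_ov = 1.24 V, the device is in saturation.
I_D = ½ k_p V_ov² = 0.5 × 2.3 × 1.24² = 1.77 mA.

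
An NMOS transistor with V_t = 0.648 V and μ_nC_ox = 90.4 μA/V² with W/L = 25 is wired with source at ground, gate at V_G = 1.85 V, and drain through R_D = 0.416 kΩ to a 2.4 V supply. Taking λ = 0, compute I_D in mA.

I_D = 1.63 mA

V_GS = V_G = 1.85 V, so V_ov = 1.85 − 0.648 = 1.2 V.
k_n = μ_nC_ox · (W/L) = 2.26 mA/V².
Assume saturation: I_D = ½ k_n V_ov² = 0.5 × 2.26 × 1.2² = 1.63 mA, giving V_DS = V_DD − I_D R_D = 2.4 − 1.63 × 0.416 = 1.72 V.
V_DS = 1.72 V ≥ V_ov = 1.2 V, confirming saturation.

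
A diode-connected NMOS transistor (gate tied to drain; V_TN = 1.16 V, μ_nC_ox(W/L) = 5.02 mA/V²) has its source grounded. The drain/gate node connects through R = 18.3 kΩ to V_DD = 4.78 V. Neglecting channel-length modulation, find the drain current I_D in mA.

With gate tied to drain, V_GS = V_DS ≥ V_GS − V_TN, so the device is in saturation.
KCL at the drain: ½ k_n (V_GS − V_TN)² = (V_DD − V_GS)/R.
Let x = V_GS − 1.16. Then 45.9 x² + x − 3.62 = 0, giving x = 0.27 V (positive root), so V_GS = 1.43 V.
I_D = (V_DD − V_GS)/R = (4.78 − 1.43) / 18.3 = 0.183 mA.

I_D = 0.183 mA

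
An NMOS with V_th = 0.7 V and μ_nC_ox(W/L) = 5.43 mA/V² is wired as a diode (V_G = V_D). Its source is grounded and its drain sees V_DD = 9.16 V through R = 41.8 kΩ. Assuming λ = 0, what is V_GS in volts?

With gate tied to drain, V_GS = V_DS ≥ V_GS − V_th, so the device is in saturation.
KCL at the drain: ½ k_n (V_GS − V_th)² = (V_DD − V_GS)/R.
Let x = V_GS − 0.7. Then 113 x² + x − 8.46 = 0, giving x = 0.269 V (positive root), so V_GS = 0.969 V.
I_D = (V_DD − V_GS)/R = (9.16 − 0.969) / 41.8 = 0.196 mA.

V_GS = 0.969 V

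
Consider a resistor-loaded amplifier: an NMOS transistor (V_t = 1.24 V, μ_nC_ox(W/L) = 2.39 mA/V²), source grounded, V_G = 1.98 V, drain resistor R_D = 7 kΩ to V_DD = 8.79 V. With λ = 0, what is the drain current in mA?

V_GS = V_G = 1.98 V, so V_ov = 1.98 − 1.24 = 0.74 V.
Assume saturation: I_D = ½ k_n V_ov² = 0.5 × 2.39 × 0.74² = 0.654 mA, giving V_DS = V_DD − I_D R_D = 8.79 − 0.654 × 7 = 4.21 V.
V_DS = 4.21 V ≥ V_ov = 0.74 V, confirming saturation.

I_D = 0.654 mA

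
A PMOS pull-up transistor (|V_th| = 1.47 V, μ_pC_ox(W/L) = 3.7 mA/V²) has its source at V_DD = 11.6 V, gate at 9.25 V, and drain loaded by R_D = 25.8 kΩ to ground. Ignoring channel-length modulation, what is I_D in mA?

I_D = 0.444 mA

V_SG = V_DD − V_G = 11.6 − 9.25 = 2.35 V, so V_ov = 2.35 − 1.47 = 0.88 V.
Assume saturation: I_D = ½ k_p V_ov² = 0.5 × 3.7 × 0.88² = 1.43 mA, giving V_SD = V_DD − I_D R_D = 11.6 − 1.43 × 25.8 = -25.4 V.
But -25.4 V < V_ov = 0.88 V, so the device is actually in triode.
In triode I_D = k_p[V_ov V_SD − ½ V_SD²] and I_D = (V_DD − V_SD)/R_D. Equating: 47.7 V_SD² − 85 V_SD + 11.6 = 0, giving V_SD = 0.149 V (the root below V_ov).
I_D = (11.6 − 0.149) / 25.8 = 0.444 mA.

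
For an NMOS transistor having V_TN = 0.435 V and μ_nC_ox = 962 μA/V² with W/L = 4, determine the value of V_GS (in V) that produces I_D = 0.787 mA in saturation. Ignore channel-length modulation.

V_GS = 1.07 V

k_n = μ_nC_ox · (W/L) = 3.848 mA/V².
In saturation I_D = ½ k_n (V_GS − V_TN)², so V_GS − V_TN = √(2 I_D / k_n) = √(2 × 0.787 / 3.848) = 0.64 V.
V_GS = 0.435 + 0.64 = 1.07 V.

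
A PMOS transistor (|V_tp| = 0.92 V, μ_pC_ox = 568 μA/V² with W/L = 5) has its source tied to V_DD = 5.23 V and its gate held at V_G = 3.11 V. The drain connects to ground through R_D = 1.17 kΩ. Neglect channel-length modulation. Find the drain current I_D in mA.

I_D = 2.04 mA

V_SG = V_DD − V_G = 5.23 − 3.11 = 2.12 V, so V_ov = 2.12 − 0.92 = 1.2 V.
k_p = μ_pC_ox · (W/L) = 2.84 mA/V².
Assume saturation: I_D = ½ k_p V_ov² = 0.5 × 2.84 × 1.2² = 2.04 mA, giving V_SD = V_DD − I_D R_D = 5.23 − 2.04 × 1.17 = 2.84 V.
V_SD = 2.84 V ≥ V_ov = 1.2 V, confirming saturation.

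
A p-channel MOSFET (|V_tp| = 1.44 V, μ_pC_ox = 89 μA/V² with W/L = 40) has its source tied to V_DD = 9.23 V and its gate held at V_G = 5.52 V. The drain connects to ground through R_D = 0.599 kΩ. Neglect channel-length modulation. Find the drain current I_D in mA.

I_D = 9.17 mA

V_SG = V_DD − V_G = 9.23 − 5.52 = 3.71 V, so V_ov = 3.71 − 1.44 = 2.27 V.
k_p = μ_pC_ox · (W/L) = 3.56 mA/V².
Assume saturation: I_D = ½ k_p V_ov² = 0.5 × 3.56 × 2.27² = 9.17 mA, giving V_SD = V_DD − I_D R_D = 9.23 − 9.17 × 0.599 = 3.74 V.
V_SD = 3.74 V ≥ V_ov = 2.27 V, confirming saturation.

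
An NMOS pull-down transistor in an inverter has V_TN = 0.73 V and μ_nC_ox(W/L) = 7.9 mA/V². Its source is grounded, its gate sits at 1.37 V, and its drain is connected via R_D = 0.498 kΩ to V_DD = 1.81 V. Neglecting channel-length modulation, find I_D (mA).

V_GS = V_G = 1.37 V, so V_ov = 1.37 − 0.73 = 0.64 V.
Assume saturation: I_D = ½ k_n V_ov² = 0.5 × 7.9 × 0.64² = 1.62 mA, giving V_DS = V_DD − I_D R_D = 1.81 − 1.62 × 0.498 = 1 V.
V_DS = 1 V ≥ V_ov = 0.64 V, confirming saturation.

I_D = 1.62 mA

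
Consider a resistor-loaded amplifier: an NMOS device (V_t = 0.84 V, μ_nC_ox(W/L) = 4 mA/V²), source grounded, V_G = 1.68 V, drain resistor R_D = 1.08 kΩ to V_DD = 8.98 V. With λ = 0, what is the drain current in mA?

I_D = 1.41 mA

V_GS = V_G = 1.68 V, so V_ov = 1.68 − 0.84 = 0.84 V.
Assume saturation: I_D = ½ k_n V_ov² = 0.5 × 4 × 0.84² = 1.41 mA, giving V_DS = V_DD − I_D R_D = 8.98 − 1.41 × 1.08 = 7.46 V.
V_DS = 7.46 V ≥ V_ov = 0.84 V, confirming saturation.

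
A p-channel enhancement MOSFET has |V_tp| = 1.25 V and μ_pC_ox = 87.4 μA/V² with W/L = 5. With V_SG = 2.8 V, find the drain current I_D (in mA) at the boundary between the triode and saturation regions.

At the boundary V_SD = V_ov = V_SG − |V_tp| = 2.8 − 1.25 = 1.55 V.
k_p = μ_pC_ox · (W/L) = 0.437 mA/V².
I_D = ½ k_p V_ov² = 0.5 × 0.437 × 1.55² = 0.525 mA.

I_D = 0.525 mA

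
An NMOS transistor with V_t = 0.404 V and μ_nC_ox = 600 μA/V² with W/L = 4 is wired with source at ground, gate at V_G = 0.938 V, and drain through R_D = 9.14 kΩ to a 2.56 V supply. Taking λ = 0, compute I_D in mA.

I_D = 0.252 mA

V_GS = V_G = 0.938 V, so V_ov = 0.938 − 0.404 = 0.534 V.
k_n = μ_nC_ox · (W/L) = 2.4 mA/V².
Assume saturation: I_D = ½ k_n V_ov² = 0.5 × 2.4 × 0.534² = 0.342 mA, giving V_DS = V_DD − I_D R_D = 2.56 − 0.342 × 9.14 = -0.568 V.
But -0.568 V < V_ov = 0.534 V, so the device is actually in triode.
In triode I_D = k_n[V_ov V_DS − ½ V_DS²] and I_D = (V_DD − V_DS)/R_D. Equating: 11 V_DS² − 12.71 V_DS + 2.56 = 0, giving V_DS = 0.259 V (the root below V_ov).
I_D = (2.56 − 0.259) / 9.14 = 0.252 mA.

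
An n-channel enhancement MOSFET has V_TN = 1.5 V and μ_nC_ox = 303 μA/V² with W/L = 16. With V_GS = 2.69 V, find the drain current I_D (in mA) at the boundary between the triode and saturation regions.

At the boundary V_DS = V_ov = V_GS − V_TN = 2.69 − 1.5 = 1.19 V.
k_n = μ_nC_ox · (W/L) = 4.848 mA/V².
I_D = ½ k_n V_ov² = 0.5 × 4.848 × 1.19² = 3.43 mA.

I_D = 3.43 mA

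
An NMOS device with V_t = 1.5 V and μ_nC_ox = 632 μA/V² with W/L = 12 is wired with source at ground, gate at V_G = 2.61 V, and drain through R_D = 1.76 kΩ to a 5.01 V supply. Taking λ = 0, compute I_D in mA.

I_D = 2.63 mA

V_GS = V_G = 2.61 V, so V_ov = 2.61 − 1.5 = 1.11 V.
k_n = μ_nC_ox · (W/L) = 7.584 mA/V².
Assume saturation: I_D = ½ k_n V_ov² = 0.5 × 7.584 × 1.11² = 4.67 mA, giving V_DS = V_DD − I_D R_D = 5.01 − 4.67 × 1.76 = -3.21 V.
But -3.21 V < V_ov = 1.11 V, so the device is actually in triode.
In triode I_D = k_n[V_ov V_DS − ½ V_DS²] and I_D = (V_DD − V_DS)/R_D. Equating: 6.67 V_DS² − 15.82 V_DS + 5.01 = 0, giving V_DS = 0.377 V (the root below V_ov).
I_D = (5.01 − 0.377) / 1.76 = 2.63 mA.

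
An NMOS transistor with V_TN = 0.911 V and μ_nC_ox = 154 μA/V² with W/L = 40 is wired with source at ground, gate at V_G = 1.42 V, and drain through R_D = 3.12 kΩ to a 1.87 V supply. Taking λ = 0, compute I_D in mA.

V_GS = V_G = 1.42 V, so V_ov = 1.42 − 0.911 = 0.509 V.
k_n = μ_nC_ox · (W/L) = 6.16 mA/V².
Assume saturation: I_D = ½ k_n V_ov² = 0.5 × 6.16 × 0.509² = 0.798 mA, giving V_DS = V_DD − I_D R_D = 1.87 − 0.798 × 3.12 = -0.62 V.
But -0.62 V < V_ov = 0.509 V, so the device is actually in triode.
In triode I_D = k_n[V_ov V_DS − ½ V_DS²] and I_D = (V_DD − V_DS)/R_D. Equating: 9.61 V_DS² − 10.78 V_DS + 1.87 = 0, giving V_DS = 0.214 V (the root below V_ov).
I_D = (1.87 − 0.214) / 3.12 = 0.531 mA.

I_D = 0.531 mA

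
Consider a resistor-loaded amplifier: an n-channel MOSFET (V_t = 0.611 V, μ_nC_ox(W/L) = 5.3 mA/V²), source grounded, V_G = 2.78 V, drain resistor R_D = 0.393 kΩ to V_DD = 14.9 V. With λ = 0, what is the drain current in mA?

V_GS = V_G = 2.78 V, so V_ov = 2.78 − 0.611 = 2.17 V.
Assume saturation: I_D = ½ k_n V_ov² = 0.5 × 5.3 × 2.17² = 12.5 mA, giving V_DS = V_DD − I_D R_D = 14.9 − 12.5 × 0.393 = 10 V.
V_DS = 10 V ≥ V_ov = 2.17 V, confirming saturation.

I_D = 12.5 mA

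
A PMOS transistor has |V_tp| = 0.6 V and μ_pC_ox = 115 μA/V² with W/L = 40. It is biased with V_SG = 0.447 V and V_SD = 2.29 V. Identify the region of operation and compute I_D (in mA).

V_SG = 0.447 V < |V_tp| = 0.6 V, so the transistor is in cutoff.

Cutoff; I_D = 0 mA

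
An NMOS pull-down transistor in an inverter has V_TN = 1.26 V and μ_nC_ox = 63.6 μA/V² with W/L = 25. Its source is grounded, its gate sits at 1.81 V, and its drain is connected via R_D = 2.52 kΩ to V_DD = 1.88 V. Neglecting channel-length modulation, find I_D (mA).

I_D = 0.240 mA

V_GS = V_G = 1.81 V, so V_ov = 1.81 − 1.26 = 0.55 V.
k_n = μ_nC_ox · (W/L) = 1.59 mA/V².
Assume saturation: I_D = ½ k_n V_ov² = 0.5 × 1.59 × 0.55² = 0.24 mA, giving V_DS = V_DD − I_D R_D = 1.88 − 0.24 × 2.52 = 1.27 V.
V_DS = 1.27 V ≥ V_ov = 0.55 V, confirming saturation.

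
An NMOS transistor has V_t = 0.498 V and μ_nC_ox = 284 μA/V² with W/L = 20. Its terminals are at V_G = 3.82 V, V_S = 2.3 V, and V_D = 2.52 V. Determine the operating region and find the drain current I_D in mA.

Triode; I_D = 1.14 mA

V_GS = V_G − V_S = 3.82 − 2.3 = 1.52 V; V_DS = V_D − V_S = 2.52 − 2.3 = 0.22 V.
k_n = μ_nC_ox · (W/L) = 5.68 mA/V².
V_ov = V_GS − V_t = 1.52 − 0.498 = 1.02 V.
Since V_DS = 0.22 V < V_ov = 1.02 V, the device is in the triode region.
I_D = k_n [V_ov · V_DS − ½ V_DS²] = 5.68 × [1.02 × 0.22 − 0.5 × 0.22²] = 1.14 mA.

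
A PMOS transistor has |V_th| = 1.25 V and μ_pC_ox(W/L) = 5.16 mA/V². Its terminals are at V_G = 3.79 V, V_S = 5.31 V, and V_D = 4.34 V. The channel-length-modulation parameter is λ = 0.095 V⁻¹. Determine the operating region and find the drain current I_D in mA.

V_SG = V_S − V_G = 5.31 − 3.79 = 1.52 V; V_SD = V_S − V_D = 5.31 − 4.34 = 0.97 V.
V_ov = V_SG − |V_th| = 1.52 − 1.25 = 0.27 V.
Since V_SD = 0.97 V ≥ V_ov = 0.27 V, the device is in saturation.
I_D = ½ k_p V_ov² (1 + λ V_SD) = 0.5 × 5.16 × 0.27² × (1 + 0.095 × 0.97) = 0.205 mA.

Saturation; I_D = 0.205 mA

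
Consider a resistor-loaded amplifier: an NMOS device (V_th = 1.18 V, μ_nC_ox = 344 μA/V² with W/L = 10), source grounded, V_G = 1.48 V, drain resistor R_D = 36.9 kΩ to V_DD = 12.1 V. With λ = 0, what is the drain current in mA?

V_GS = V_G = 1.48 V, so V_ov = 1.48 − 1.18 = 0.3 V.
k_n = μ_nC_ox · (W/L) = 3.44 mA/V².
Assume saturation: I_D = ½ k_n V_ov² = 0.5 × 3.44 × 0.3² = 0.155 mA, giving V_DS = V_DD − I_D R_D = 12.1 − 0.155 × 36.9 = 6.39 V.
V_DS = 6.39 V ≥ V_ov = 0.3 V, confirming saturation.

I_D = 0.155 mA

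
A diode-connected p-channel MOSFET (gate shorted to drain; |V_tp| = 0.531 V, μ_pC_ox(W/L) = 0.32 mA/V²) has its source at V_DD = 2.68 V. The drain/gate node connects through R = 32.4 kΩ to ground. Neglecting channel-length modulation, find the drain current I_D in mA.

With gate tied to drain, V_SG = V_SD ≥ V_SG − |V_tp|, so the device is in saturation.
KCL at the drain: ½ k_p (V_SG − |V_tp|)² = (V_DD − V_SG)/R.
Let x = V_SG − 0.531. Then 5.18 x² + x − 2.149 = 0, giving x = 0.555 V (positive root), so V_SG = 1.09 V.
I_D = (V_DD − V_SG)/R = (2.68 − 1.09) / 32.4 = 0.0492 mA.

I_D = 0.0492 mA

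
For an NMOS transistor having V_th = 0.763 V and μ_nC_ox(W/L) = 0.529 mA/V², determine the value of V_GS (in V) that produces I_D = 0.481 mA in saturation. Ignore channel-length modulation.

V_GS = 2.11 V

In saturation I_D = ½ k_n (V_GS − V_th)², so V_GS − V_th = √(2 I_D / k_n) = √(2 × 0.481 / 0.529) = 1.35 V.
V_GS = 0.763 + 1.35 = 2.11 V.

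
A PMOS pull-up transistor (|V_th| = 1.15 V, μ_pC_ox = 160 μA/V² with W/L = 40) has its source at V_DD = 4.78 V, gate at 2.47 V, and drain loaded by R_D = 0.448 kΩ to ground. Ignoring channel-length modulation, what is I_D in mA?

V_SG = V_DD − V_G = 4.78 − 2.47 = 2.31 V, so V_ov = 2.31 − 1.15 = 1.16 V.
k_p = μ_pC_ox · (W/L) = 6.4 mA/V².
Assume saturation: I_D = ½ k_p V_ov² = 0.5 × 6.4 × 1.16² = 4.31 mA, giving V_SD = V_DD − I_D R_D = 4.78 − 4.31 × 0.448 = 2.85 V.
V_SD = 2.85 V ≥ V_ov = 1.16 V, confirming saturation.

I_D = 4.31 mA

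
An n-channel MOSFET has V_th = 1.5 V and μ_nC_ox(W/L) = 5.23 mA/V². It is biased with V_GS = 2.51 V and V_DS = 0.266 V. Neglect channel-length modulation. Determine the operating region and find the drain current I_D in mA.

Triode; I_D = 1.22 mA

V_ov = V_GS − V_th = 2.51 − 1.5 = 1.01 V.
Since V_DS = 0.266 V < V_ov = 1.01 V, the device is in the triode region.
I_D = k_n [V_ov · V_DS − ½ V_DS²] = 5.23 × [1.01 × 0.266 − 0.5 × 0.266²] = 1.22 mA.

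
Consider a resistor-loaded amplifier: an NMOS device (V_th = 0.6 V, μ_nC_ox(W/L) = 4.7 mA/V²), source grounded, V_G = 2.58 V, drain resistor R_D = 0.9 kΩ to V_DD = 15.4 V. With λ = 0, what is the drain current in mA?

I_D = 9.21 mA

V_GS = V_G = 2.58 V, so V_ov = 2.58 − 0.6 = 1.98 V.
Assume saturation: I_D = ½ k_n V_ov² = 0.5 × 4.7 × 1.98² = 9.21 mA, giving V_DS = V_DD − I_D R_D = 15.4 − 9.21 × 0.9 = 7.11 V.
V_DS = 7.11 V ≥ V_ov = 1.98 V, confirming saturation.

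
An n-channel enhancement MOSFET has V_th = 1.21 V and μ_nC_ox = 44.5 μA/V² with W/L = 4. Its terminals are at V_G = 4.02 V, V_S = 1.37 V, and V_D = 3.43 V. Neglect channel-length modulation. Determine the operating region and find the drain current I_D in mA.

Saturation; I_D = 0.185 mA

V_GS = V_G − V_S = 4.02 − 1.37 = 2.65 V; V_DS = V_D − V_S = 3.43 − 1.37 = 2.06 V.
k_n = μ_nC_ox · (W/L) = 0.178 mA/V².
V_ov = V_GS − V_th = 2.65 − 1.21 = 1.44 V.
Since V_DS = 2.06 V ≥ V_ov = 1.44 V, the device is in saturation.
I_D = ½ k_n V_ov² = 0.5 × 0.178 × 1.44² = 0.185 mA.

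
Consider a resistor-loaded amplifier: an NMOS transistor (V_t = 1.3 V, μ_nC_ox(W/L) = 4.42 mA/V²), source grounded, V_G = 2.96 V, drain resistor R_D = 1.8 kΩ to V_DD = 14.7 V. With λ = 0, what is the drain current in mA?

V_GS = V_G = 2.96 V, so V_ov = 2.96 − 1.3 = 1.66 V.
Assume saturation: I_D = ½ k_n V_ov² = 0.5 × 4.42 × 1.66² = 6.09 mA, giving V_DS = V_DD − I_D R_D = 14.7 − 6.09 × 1.8 = 3.74 V.
V_DS = 3.74 V ≥ V_ov = 1.66 V, confirming saturation.

I_D = 6.09 mA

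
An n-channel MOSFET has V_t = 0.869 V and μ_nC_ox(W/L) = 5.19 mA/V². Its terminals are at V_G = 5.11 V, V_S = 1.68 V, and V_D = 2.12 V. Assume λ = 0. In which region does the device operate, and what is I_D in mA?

Triode; I_D = 5.35 mA

V_GS = V_G − V_S = 5.11 − 1.68 = 3.43 V; V_DS = V_D − V_S = 2.12 − 1.68 = 0.44 V.
V_ov = V_GS − V_t = 3.43 − 0.869 = 2.56 V.
Since V_DS = 0.44 V < V_ov = 2.56 V, the device is in the triode region.
I_D = k_n [V_ov · V_DS − ½ V_DS²] = 5.19 × [2.56 × 0.44 − 0.5 × 0.44²] = 5.35 mA.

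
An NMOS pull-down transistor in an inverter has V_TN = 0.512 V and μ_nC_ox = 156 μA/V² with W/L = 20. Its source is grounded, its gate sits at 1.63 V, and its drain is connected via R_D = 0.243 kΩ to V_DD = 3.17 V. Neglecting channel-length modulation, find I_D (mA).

I_D = 1.95 mA

V_GS = V_G = 1.63 V, so V_ov = 1.63 − 0.512 = 1.12 V.
k_n = μ_nC_ox · (W/L) = 3.12 mA/V².
Assume saturation: I_D = ½ k_n V_ov² = 0.5 × 3.12 × 1.12² = 1.95 mA, giving V_DS = V_DD − I_D R_D = 3.17 − 1.95 × 0.243 = 2.7 V.
V_DS = 2.7 V ≥ V_ov = 1.12 V, confirming saturation.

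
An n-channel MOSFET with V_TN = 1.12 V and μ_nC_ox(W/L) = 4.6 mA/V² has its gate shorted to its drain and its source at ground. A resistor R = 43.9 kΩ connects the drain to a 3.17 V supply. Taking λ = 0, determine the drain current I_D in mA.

I_D = 0.0436 mA

With gate tied to drain, V_GS = V_DS ≥ V_GS − V_TN, so the device is in saturation.
KCL at the drain: ½ k_n (V_GS − V_TN)² = (V_DD − V_GS)/R.
Let x = V_GS − 1.12. Then 101 x² + x − 2.05 = 0, giving x = 0.138 V (positive root), so V_GS = 1.26 V.
I_D = (V_DD − V_GS)/R = (3.17 − 1.26) / 43.9 = 0.0436 mA.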